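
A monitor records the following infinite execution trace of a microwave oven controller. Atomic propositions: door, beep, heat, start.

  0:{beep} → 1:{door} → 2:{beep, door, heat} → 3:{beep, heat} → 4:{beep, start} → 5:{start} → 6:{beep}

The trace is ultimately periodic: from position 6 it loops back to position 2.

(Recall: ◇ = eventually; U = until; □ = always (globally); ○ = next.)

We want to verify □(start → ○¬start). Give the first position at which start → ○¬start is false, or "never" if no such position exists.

Check start → ○¬start at each position in order: 0 ✓, 1 ✓, 2 ✓, 3 ✓.
At position 4 the labels are {beep, start} and the next position 5 has {start}, so start → ○¬start is false there. This is the first violation.

4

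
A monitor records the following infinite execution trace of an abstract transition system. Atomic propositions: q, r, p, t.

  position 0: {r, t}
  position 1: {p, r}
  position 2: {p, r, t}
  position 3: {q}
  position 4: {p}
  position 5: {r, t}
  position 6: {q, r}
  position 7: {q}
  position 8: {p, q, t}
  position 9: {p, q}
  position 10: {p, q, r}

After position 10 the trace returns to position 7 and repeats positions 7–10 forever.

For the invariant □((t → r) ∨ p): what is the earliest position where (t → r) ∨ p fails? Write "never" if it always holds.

never

(t → r) ∨ p holds at every position 0..10, and those are all the positions the trace ever visits, so the invariant □((t → r) ∨ p) is never violated.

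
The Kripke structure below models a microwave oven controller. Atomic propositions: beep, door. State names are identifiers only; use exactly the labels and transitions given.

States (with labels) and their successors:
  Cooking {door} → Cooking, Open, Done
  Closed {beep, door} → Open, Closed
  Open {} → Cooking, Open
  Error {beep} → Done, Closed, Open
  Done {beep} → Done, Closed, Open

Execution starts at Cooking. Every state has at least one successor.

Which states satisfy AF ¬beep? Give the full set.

States satisfying ¬beep: {Cooking, Open}.
States satisfying AF ¬beep: {Cooking, Open}.

{Cooking, Open}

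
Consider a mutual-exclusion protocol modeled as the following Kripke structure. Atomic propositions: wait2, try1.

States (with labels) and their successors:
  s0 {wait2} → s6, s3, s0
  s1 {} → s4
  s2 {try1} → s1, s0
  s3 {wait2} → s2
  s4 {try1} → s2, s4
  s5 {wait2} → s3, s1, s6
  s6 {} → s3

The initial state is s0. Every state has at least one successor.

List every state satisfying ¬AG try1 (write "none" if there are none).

States satisfying try1: {s2, s4}.
States satisfying AG try1: ∅.
States satisfying ¬AG try1: {s0, s1, s2, s3, s4, s5, s6}.

{s0, s1, s2, s3, s4, s5, s6}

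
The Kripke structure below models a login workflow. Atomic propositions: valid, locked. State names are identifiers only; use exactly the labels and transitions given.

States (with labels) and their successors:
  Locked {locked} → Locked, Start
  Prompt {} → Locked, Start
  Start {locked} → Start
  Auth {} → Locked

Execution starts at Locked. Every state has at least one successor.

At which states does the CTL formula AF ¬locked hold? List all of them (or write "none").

States satisfying ¬locked: {Prompt, Auth}.
States satisfying AF ¬locked: {Prompt, Auth}.

{Prompt, Auth}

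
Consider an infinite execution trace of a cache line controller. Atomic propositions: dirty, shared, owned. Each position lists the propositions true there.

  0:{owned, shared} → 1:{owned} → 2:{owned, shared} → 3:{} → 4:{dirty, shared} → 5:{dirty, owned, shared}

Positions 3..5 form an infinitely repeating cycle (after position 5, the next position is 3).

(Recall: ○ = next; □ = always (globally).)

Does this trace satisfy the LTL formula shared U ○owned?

Yes

Walking from position 0: ○owned first holds at position 0, and shared holds at every earlier position along the way, so shared U ○owned holds.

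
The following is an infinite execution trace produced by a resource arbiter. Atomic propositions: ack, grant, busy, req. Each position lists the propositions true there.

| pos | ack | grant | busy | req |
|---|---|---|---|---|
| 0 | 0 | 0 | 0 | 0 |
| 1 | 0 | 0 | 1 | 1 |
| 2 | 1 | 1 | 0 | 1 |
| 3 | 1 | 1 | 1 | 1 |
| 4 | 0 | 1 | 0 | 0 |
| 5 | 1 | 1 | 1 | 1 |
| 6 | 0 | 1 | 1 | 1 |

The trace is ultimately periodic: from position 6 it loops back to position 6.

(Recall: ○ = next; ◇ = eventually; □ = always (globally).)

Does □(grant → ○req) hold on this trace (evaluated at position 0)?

Violated

grant → ○req must hold at every position from 0 onward. It fails at position 3, so □(grant → ○req) is false.
Positions where grant holds: 2, 3, 4, 5, 6.
Check ○req at each: 2→ok, 3→fails, 4→ok, 5→ok, 6→ok.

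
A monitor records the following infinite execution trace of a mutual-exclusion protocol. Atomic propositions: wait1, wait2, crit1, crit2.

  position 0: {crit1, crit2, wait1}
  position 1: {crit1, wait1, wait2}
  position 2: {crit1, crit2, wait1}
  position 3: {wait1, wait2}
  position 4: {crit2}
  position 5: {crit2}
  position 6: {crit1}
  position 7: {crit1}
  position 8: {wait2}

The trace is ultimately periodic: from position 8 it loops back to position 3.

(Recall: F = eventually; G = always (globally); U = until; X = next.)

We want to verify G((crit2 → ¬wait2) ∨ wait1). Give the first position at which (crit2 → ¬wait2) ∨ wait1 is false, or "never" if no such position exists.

never

(crit2 → ¬wait2) ∨ wait1 holds at every position 0..8, and those are all the positions the trace ever visits, so the invariant G((crit2 → ¬wait2) ∨ wait1) is never violated.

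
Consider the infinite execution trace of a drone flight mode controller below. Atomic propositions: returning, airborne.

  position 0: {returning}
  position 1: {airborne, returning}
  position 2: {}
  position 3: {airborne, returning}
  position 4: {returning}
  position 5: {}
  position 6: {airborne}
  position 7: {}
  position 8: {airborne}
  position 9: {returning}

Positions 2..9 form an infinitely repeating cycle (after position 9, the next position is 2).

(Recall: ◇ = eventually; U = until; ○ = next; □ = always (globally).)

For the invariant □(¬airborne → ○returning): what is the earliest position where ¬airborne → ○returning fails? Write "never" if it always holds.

Check ¬airborne → ○returning at each position in order: 0 ✓, 1 ✓, 2 ✓, 3 ✓.
At position 4 the labels are {returning} and the next position 5 has {}, so ¬airborne → ○returning is false there. This is the first violation.

4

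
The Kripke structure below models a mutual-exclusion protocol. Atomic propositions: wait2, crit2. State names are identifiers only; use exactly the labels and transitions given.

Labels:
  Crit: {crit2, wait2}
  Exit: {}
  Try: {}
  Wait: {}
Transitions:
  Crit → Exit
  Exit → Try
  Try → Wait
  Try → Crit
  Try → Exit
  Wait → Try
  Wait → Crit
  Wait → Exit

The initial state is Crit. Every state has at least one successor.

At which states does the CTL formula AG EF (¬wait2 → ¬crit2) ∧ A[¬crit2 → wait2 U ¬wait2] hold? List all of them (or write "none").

States satisfying EF (¬wait2 → ¬crit2): {Crit, Exit, Try, Wait}.
States satisfying AG EF (¬wait2 → ¬crit2): {Crit, Exit, Try, Wait}.
States satisfying ¬crit2 → wait2: {Crit}.
States satisfying ¬wait2: {Exit, Try, Wait}.
States satisfying A[¬crit2 → wait2 U ¬wait2]: {Crit, Exit, Try, Wait}.
States satisfying AG EF (¬wait2 → ¬crit2) ∧ A[¬crit2 → wait2 U ¬wait2]: {Crit, Exit, Try, Wait}.

{Crit, Exit, Try, Wait}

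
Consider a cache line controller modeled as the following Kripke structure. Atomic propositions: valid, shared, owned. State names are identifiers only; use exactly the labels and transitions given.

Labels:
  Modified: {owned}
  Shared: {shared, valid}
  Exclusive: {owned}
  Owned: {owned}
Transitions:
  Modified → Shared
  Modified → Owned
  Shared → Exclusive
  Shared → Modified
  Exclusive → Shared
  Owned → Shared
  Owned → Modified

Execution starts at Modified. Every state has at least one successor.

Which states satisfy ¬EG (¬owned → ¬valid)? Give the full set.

{Shared, Exclusive}

States satisfying ¬owned → ¬valid: {Modified, Exclusive, Owned}.
States satisfying EG (¬owned → ¬valid): {Modified, Owned}.
States satisfying ¬EG (¬owned → ¬valid): {Shared, Exclusive}.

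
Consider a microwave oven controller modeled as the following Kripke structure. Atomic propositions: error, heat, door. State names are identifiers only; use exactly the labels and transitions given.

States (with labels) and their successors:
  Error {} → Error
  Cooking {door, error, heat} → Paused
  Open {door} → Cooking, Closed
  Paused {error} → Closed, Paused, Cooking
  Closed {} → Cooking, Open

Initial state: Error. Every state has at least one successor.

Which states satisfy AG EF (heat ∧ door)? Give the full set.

States satisfying EF (heat ∧ door): {Cooking, Open, Paused, Closed}.
States satisfying AG EF (heat ∧ door): {Cooking, Open, Paused, Closed}.

{Cooking, Open, Paused, Closed}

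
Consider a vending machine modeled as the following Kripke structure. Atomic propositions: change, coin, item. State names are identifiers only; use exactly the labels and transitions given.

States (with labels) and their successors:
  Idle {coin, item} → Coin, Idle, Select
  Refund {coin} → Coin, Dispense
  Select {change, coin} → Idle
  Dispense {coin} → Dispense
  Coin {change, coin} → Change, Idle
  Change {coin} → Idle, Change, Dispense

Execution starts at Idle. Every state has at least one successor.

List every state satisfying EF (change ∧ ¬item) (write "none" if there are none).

States satisfying change ∧ ¬item: {Select, Coin}.
States satisfying EF (change ∧ ¬item): {Idle, Refund, Select, Coin, Change}.

{Idle, Refund, Select, Coin, Change}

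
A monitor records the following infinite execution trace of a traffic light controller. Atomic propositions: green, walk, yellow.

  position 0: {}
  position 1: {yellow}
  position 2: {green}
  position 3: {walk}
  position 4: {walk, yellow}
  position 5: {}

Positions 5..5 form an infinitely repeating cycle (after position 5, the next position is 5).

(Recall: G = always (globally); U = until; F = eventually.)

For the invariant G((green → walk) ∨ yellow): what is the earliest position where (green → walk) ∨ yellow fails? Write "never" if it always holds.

2

Check (green → walk) ∨ yellow at each position in order: 0 ✓, 1 ✓.
At position 2 the labels are {green}, so (green → walk) ∨ yellow is false there. This is the first violation.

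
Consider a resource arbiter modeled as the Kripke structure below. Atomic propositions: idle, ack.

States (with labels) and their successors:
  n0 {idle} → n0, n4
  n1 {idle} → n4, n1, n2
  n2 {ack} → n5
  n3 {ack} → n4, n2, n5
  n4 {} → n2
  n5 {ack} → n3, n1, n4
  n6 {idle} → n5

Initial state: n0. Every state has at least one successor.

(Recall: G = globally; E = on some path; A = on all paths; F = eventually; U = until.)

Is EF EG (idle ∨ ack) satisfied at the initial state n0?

States satisfying EG (idle ∨ ack): {n0, n1, n2, n3, n5, n6}.
States satisfying EF EG (idle ∨ ack): {n0, n1, n2, n3, n4, n5, n6}.
Some path from n0 reaches a state where EG (idle ∨ ack) holds.
n0 ∈ Sat(EF EG (idle ∨ ack)).

Satisfied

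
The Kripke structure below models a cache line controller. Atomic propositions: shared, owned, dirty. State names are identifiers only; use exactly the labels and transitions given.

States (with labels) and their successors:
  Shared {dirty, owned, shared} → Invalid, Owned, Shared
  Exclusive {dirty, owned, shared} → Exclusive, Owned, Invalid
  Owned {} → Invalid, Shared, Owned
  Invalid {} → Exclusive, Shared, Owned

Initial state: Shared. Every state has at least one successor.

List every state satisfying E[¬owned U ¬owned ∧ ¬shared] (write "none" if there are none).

States satisfying ¬owned: {Owned, Invalid}.
States satisfying ¬owned ∧ ¬shared: {Owned, Invalid}.
States satisfying E[¬owned U ¬owned ∧ ¬shared]: {Owned, Invalid}.

{Owned, Invalid}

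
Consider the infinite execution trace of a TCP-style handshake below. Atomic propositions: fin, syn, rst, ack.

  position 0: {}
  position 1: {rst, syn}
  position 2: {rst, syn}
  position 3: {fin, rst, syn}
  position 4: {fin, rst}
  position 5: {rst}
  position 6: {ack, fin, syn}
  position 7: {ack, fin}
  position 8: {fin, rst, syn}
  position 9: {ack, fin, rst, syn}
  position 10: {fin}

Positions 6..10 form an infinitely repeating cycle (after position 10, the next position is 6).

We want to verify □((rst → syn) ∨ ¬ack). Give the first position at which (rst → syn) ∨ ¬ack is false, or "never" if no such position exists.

(rst → syn) ∨ ¬ack holds at every position 0..10, and those are all the positions the trace ever visits, so the invariant □((rst → syn) ∨ ¬ack) is never violated.

never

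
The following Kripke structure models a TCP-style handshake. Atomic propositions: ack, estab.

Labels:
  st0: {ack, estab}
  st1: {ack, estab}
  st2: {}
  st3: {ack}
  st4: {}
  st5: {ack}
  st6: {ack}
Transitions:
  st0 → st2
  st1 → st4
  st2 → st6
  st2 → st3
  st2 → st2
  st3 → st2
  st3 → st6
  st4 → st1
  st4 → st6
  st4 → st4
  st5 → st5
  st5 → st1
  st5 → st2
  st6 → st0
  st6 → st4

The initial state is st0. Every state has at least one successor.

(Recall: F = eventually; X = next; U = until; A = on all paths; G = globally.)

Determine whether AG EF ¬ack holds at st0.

Holds

States satisfying EF ¬ack: {st0, st1, st2, st3, st4, st5, st6}.
States satisfying AG EF ¬ack: {st0, st1, st2, st3, st4, st5, st6}.
Every state reachable from st0 satisfies EF ¬ack.
st0 ∈ Sat(AG EF ¬ack).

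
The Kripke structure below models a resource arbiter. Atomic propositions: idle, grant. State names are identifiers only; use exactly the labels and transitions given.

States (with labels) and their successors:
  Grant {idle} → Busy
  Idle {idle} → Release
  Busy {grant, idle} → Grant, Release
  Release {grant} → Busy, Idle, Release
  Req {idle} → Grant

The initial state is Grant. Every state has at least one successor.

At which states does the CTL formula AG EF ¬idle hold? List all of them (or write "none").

{Grant, Idle, Busy, Release, Req}

States satisfying EF ¬idle: {Grant, Idle, Busy, Release, Req}.
States satisfying AG EF ¬idle: {Grant, Idle, Busy, Release, Req}.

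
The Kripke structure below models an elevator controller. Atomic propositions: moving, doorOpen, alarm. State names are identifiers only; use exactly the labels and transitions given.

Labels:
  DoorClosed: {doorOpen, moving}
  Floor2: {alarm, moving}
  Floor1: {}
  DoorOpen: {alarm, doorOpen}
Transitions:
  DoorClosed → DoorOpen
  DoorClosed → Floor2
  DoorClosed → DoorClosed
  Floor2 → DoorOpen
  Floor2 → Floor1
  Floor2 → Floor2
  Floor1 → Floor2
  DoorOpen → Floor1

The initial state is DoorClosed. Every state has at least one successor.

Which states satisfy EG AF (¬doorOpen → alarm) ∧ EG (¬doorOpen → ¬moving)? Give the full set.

States satisfying AF (¬doorOpen → alarm): {DoorClosed, Floor2, Floor1, DoorOpen}.
States satisfying EG AF (¬doorOpen → alarm): {DoorClosed, Floor2, Floor1, DoorOpen}.
States satisfying ¬doorOpen → ¬moving: {DoorClosed, Floor1, DoorOpen}.
States satisfying EG (¬doorOpen → ¬moving): {DoorClosed}.
States satisfying EG AF (¬doorOpen → alarm) ∧ EG (¬doorOpen → ¬moving): {DoorClosed}.

{DoorClosed}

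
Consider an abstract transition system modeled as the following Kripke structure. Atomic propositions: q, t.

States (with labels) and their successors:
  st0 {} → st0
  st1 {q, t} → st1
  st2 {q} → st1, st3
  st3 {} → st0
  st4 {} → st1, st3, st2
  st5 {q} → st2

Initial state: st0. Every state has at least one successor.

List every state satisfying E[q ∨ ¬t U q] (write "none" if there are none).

{st1, st2, st4, st5}

States satisfying q ∨ ¬t: {st0, st1, st2, st3, st4, st5}.
States satisfying q: {st1, st2, st5}.
States satisfying E[q ∨ ¬t U q]: {st1, st2, st4, st5}.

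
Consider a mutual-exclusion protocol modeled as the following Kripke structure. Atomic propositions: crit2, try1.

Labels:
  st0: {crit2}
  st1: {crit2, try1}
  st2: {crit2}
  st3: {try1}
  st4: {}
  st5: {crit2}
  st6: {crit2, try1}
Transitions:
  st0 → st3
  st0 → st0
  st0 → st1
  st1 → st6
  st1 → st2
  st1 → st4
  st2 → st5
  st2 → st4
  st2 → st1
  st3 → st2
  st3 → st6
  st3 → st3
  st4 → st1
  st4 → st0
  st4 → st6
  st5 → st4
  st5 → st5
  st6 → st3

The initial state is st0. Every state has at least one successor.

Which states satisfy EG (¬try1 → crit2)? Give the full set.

States satisfying ¬try1 → crit2: {st0, st1, st2, st3, st5, st6}.
States satisfying EG (¬try1 → crit2): {st0, st1, st2, st3, st5, st6}.

{st0, st1, st2, st3, st5, st6}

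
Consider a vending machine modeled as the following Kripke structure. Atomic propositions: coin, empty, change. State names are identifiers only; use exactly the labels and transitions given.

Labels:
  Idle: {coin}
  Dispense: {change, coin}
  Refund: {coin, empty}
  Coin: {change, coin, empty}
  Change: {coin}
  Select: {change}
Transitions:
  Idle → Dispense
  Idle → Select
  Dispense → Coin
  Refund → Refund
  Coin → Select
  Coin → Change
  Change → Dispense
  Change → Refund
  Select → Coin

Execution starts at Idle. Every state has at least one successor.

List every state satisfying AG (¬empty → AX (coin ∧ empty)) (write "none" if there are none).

{Refund}

States satisfying ¬empty → AX (coin ∧ empty): {Dispense, Refund, Coin, Select}.
States satisfying AG (¬empty → AX (coin ∧ empty)): {Refund}.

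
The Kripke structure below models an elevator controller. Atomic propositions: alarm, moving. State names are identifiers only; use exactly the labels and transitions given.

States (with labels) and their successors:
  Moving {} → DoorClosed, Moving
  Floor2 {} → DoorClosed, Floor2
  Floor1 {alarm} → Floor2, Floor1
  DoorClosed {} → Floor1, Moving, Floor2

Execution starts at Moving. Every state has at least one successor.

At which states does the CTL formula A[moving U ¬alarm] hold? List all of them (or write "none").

{Moving, Floor2, DoorClosed}

States satisfying moving: ∅.
States satisfying ¬alarm: {Moving, Floor2, DoorClosed}.
States satisfying A[moving U ¬alarm]: {Moving, Floor2, DoorClosed}.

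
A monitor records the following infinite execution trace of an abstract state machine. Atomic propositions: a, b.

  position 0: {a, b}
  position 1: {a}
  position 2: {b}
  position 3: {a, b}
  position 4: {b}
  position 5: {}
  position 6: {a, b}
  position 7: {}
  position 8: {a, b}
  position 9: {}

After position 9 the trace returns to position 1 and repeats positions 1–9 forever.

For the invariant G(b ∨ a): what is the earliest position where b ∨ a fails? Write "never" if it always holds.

5

Check b ∨ a at each position in order: 0 ✓, 1 ✓, 2 ✓, 3 ✓, 4 ✓.
At position 5 the labels are {}, so b ∨ a is false there. This is the first violation.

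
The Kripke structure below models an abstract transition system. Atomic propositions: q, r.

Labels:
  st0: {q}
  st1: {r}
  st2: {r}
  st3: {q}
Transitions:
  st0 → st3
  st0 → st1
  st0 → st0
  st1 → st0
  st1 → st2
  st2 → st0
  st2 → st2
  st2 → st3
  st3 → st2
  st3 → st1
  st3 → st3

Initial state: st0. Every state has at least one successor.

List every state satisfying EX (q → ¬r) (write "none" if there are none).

{st0, st1, st2, st3}

States satisfying q → ¬r: {st0, st1, st2, st3}.
States satisfying EX (q → ¬r): {st0, st1, st2, st3}.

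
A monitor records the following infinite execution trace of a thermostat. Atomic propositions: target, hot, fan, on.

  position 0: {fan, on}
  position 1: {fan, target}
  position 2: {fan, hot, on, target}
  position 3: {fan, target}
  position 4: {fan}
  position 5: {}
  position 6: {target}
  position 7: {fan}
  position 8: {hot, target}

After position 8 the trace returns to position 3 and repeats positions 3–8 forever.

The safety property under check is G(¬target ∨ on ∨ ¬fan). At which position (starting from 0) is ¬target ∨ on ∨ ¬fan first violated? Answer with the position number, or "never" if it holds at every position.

1

Check ¬target ∨ on ∨ ¬fan at each position in order: 0 ✓.
At position 1 the labels are {fan, target}, so ¬target ∨ on ∨ ¬fan is false there. This is the first violation.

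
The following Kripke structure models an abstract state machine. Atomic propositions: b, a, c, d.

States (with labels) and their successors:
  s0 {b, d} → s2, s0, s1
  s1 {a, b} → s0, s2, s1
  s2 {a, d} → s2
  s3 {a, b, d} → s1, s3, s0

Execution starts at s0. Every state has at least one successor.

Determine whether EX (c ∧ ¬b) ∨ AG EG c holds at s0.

Does not hold

States satisfying c ∧ ¬b: ∅.
States satisfying EX (c ∧ ¬b): ∅.
States satisfying EG c: ∅.
States satisfying AG EG c: ∅.
States satisfying EX (c ∧ ¬b) ∨ AG EG c: ∅.
s0 ∉ Sat(EX (c ∧ ¬b) ∨ AG EG c).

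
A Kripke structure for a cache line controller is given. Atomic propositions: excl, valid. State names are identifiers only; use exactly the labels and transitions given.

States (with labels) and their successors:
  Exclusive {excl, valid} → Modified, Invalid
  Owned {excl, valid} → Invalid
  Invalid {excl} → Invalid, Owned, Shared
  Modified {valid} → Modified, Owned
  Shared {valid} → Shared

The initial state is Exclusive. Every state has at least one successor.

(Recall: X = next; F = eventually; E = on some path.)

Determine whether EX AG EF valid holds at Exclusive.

Holds

States satisfying AG EF valid: {Exclusive, Owned, Invalid, Modified, Shared}.
States satisfying EX AG EF valid: {Exclusive, Owned, Invalid, Modified, Shared}.
Exclusive ∈ Sat(EX AG EF valid).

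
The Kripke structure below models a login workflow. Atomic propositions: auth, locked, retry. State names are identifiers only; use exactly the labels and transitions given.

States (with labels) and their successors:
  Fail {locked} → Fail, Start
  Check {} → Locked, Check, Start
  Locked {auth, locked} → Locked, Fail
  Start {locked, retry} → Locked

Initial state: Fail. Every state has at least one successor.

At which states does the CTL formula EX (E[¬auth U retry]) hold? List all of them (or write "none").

{Fail, Check, Locked}

States satisfying E[¬auth U retry]: {Fail, Check, Start}.
States satisfying EX (E[¬auth U retry]): {Fail, Check, Locked}.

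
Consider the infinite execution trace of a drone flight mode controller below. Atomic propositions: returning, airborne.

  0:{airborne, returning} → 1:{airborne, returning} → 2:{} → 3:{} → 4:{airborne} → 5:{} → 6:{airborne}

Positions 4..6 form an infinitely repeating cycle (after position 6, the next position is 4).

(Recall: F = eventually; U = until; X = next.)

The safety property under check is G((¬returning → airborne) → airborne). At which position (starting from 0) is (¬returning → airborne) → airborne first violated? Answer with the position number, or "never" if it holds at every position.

(¬returning → airborne) → airborne holds at every position 0..6, and those are all the positions the trace ever visits, so the invariant G((¬returning → airborne) → airborne) is never violated.

never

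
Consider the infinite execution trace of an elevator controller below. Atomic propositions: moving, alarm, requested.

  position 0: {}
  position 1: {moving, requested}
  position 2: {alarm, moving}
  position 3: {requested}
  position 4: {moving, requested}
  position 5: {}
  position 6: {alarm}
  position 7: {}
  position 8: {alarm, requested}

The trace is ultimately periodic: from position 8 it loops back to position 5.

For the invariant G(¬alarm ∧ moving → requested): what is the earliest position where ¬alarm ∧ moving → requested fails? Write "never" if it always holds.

never

¬alarm ∧ moving → requested holds at every position 0..8, and those are all the positions the trace ever visits, so the invariant G(¬alarm ∧ moving → requested) is never violated.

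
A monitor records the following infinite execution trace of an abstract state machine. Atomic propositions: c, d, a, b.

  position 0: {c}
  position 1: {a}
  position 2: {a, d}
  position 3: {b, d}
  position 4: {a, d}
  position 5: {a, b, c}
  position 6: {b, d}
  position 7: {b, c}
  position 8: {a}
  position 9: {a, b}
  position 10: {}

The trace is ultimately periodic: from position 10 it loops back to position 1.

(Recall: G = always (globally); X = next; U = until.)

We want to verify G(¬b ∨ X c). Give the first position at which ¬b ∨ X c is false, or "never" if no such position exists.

Check ¬b ∨ X c at each position in order: 0 ✓, 1 ✓, 2 ✓.
At position 3 the labels are {b, d} and the next position 4 has {a, d}, so ¬b ∨ X c is false there. This is the first violation.

3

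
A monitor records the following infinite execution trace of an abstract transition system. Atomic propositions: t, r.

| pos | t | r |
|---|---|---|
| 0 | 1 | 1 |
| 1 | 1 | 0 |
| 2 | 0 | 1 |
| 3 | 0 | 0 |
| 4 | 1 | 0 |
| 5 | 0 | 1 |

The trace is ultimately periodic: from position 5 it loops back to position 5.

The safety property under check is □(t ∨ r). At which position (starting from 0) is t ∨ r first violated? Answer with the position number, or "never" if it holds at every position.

3

Check t ∨ r at each position in order: 0 ✓, 1 ✓, 2 ✓.
At position 3 the labels are {}, so t ∨ r is false there. This is the first violation.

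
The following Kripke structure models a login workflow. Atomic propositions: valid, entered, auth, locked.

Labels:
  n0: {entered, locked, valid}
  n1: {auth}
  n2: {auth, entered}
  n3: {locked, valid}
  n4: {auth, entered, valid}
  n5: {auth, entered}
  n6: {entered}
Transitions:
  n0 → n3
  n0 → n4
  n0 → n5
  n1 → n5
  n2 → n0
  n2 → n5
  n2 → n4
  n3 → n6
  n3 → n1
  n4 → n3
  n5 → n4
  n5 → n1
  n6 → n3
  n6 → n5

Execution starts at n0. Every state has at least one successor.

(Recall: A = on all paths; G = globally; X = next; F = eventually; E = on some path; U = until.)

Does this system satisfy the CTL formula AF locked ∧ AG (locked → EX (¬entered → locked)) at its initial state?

States satisfying locked: {n0, n3}.
States satisfying AF locked: {n0, n3, n4}.
States satisfying locked → EX (¬entered → locked): {n0, n1, n2, n3, n4, n5, n6}.
States satisfying AG (locked → EX (¬entered → locked)): {n0, n1, n2, n3, n4, n5, n6}.
States satisfying AF locked ∧ AG (locked → EX (¬entered → locked)): {n0, n3, n4}.
n0 ∈ Sat(AF locked ∧ AG (locked → EX (¬entered → locked))).

Satisfied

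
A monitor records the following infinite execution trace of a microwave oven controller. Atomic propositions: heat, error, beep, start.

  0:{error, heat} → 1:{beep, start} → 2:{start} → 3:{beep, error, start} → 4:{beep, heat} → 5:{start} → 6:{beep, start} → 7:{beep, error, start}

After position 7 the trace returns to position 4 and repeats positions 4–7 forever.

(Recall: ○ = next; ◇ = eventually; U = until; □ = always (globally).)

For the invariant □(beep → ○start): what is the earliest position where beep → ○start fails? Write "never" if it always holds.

3

Check beep → ○start at each position in order: 0 ✓, 1 ✓, 2 ✓.
At position 3 the labels are {beep, error, start} and the next position 4 has {beep, heat}, so beep → ○start is false there. This is the first violation.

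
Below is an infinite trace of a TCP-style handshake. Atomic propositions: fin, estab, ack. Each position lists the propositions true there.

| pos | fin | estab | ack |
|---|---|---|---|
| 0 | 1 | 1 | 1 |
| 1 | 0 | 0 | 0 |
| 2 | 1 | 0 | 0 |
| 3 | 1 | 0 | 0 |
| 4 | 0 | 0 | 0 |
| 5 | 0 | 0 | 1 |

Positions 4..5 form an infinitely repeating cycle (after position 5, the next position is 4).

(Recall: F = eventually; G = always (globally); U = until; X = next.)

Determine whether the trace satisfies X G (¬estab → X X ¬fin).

The position after 0 is 1; G (¬estab → X X ¬fin) is false there.

No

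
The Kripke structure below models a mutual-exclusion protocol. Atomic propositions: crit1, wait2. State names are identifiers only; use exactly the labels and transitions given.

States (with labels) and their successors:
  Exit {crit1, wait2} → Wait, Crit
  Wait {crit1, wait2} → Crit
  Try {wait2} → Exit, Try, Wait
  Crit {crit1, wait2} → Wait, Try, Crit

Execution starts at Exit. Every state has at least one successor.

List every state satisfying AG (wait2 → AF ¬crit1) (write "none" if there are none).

States satisfying wait2 → AF ¬crit1: {Try}.
States satisfying AG (wait2 → AF ¬crit1): ∅.

none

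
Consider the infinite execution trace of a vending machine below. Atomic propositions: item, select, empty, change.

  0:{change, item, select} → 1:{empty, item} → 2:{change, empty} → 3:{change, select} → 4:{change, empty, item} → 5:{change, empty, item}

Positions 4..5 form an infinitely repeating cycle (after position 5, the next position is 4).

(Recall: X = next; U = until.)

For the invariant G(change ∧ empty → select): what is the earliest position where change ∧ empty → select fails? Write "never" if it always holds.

2

Check change ∧ empty → select at each position in order: 0 ✓, 1 ✓.
At position 2 the labels are {change, empty}, so change ∧ empty → select is false there. This is the first violation.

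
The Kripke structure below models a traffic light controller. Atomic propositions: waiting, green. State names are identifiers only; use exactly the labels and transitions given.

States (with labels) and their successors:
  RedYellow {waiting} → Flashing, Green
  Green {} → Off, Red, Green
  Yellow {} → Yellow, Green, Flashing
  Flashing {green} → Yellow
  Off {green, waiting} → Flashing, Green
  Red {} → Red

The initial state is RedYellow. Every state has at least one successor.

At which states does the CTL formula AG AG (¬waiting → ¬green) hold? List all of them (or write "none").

{Red}

States satisfying AG (¬waiting → ¬green): {Red}.
States satisfying AG AG (¬waiting → ¬green): {Red}.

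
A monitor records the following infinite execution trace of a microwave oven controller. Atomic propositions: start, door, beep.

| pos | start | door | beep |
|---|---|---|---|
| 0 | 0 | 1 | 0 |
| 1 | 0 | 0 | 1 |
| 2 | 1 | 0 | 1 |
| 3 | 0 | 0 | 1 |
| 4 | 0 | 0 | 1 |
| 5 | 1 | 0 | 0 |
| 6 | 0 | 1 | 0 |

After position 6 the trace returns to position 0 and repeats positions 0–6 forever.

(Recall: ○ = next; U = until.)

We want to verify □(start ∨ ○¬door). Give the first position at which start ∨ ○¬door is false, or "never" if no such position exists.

6

Check start ∨ ○¬door at each position in order: 0 ✓, 1 ✓, 2 ✓, 3 ✓, 4 ✓, 5 ✓.
At position 6 the labels are {door} and the next position 0 has {door}, so start ∨ ○¬door is false there. This is the first violation.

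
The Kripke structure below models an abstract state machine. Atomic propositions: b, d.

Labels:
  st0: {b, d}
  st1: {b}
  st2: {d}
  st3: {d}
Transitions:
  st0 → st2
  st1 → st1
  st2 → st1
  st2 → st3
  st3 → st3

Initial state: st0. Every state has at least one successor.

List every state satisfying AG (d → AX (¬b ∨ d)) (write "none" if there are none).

{st1, st3}

States satisfying d → AX (¬b ∨ d): {st0, st1, st3}.
States satisfying AG (d → AX (¬b ∨ d)): {st1, st3}.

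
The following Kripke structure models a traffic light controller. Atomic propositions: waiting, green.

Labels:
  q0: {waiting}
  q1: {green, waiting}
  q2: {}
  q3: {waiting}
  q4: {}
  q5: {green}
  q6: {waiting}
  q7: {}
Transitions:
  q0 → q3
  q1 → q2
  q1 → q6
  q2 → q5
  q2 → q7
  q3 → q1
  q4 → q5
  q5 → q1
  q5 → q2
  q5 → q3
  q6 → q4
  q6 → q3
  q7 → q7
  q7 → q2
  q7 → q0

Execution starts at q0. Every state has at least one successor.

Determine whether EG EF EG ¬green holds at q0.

States satisfying EF EG ¬green: {q0, q1, q2, q3, q4, q5, q6, q7}.
States satisfying EG EF EG ¬green: {q0, q1, q2, q3, q4, q5, q6, q7}.
q0 ∈ Sat(EG EF EG ¬green).

Satisfied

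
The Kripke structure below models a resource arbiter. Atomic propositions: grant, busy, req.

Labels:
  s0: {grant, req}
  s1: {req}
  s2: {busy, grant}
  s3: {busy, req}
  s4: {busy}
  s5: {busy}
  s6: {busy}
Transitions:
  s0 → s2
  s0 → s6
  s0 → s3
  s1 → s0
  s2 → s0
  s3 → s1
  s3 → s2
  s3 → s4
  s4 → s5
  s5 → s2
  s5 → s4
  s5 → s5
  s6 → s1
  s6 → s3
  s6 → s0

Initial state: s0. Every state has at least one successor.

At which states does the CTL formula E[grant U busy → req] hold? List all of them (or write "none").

{s0, s1, s2, s3}

States satisfying grant: {s0, s2}.
States satisfying busy → req: {s0, s1, s3}.
States satisfying E[grant U busy → req]: {s0, s1, s2, s3}.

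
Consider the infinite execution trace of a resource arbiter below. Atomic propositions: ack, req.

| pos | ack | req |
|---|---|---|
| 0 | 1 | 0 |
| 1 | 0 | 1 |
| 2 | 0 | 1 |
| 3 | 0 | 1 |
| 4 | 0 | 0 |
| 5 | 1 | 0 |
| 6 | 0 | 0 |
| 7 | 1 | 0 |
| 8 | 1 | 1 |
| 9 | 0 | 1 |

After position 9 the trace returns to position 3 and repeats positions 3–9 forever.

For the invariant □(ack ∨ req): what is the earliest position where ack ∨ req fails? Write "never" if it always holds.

4

Check ack ∨ req at each position in order: 0 ✓, 1 ✓, 2 ✓, 3 ✓.
At position 4 the labels are {}, so ack ∨ req is false there. This is the first violation.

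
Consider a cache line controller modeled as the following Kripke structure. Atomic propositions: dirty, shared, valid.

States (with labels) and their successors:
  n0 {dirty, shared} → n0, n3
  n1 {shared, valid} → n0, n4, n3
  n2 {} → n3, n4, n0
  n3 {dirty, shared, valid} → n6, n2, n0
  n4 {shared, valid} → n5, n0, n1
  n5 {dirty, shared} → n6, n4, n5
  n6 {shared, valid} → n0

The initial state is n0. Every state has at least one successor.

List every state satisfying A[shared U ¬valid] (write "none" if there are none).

{n0, n2, n3, n5, n6}

States satisfying shared: {n0, n1, n3, n4, n5, n6}.
States satisfying ¬valid: {n0, n2, n5}.
States satisfying A[shared U ¬valid]: {n0, n2, n3, n5, n6}.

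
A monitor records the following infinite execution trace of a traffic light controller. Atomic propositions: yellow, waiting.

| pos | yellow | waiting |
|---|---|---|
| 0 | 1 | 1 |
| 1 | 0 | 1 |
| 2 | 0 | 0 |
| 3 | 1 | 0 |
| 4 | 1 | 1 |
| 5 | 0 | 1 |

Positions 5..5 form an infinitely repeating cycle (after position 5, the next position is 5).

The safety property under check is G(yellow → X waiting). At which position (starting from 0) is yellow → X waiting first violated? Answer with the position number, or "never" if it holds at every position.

yellow → X waiting holds at every position 0..5, and those are all the positions the trace ever visits, so the invariant G(yellow → X waiting) is never violated.

never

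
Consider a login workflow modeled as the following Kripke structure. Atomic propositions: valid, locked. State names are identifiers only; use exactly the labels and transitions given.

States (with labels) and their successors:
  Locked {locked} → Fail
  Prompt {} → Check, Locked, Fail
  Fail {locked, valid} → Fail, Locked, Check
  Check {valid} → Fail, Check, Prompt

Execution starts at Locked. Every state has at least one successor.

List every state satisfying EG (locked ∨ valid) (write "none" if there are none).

{Locked, Fail, Check}

States satisfying locked ∨ valid: {Locked, Fail, Check}.
States satisfying EG (locked ∨ valid): {Locked, Fail, Check}.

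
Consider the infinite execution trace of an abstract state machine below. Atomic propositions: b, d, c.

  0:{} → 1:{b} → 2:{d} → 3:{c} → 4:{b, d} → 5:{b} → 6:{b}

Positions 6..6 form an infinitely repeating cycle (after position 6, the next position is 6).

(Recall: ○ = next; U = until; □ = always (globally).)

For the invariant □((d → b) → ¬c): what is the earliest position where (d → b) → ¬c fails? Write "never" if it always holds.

3

Check (d → b) → ¬c at each position in order: 0 ✓, 1 ✓, 2 ✓.
At position 3 the labels are {c}, so (d → b) → ¬c is false there. This is the first violation.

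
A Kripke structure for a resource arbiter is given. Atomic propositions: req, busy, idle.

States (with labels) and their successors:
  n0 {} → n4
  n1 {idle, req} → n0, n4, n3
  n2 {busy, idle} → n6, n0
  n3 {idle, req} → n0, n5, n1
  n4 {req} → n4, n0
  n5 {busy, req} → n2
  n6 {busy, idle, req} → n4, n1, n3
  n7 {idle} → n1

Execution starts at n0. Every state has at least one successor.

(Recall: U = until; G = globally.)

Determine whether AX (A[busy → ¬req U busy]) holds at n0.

States satisfying A[busy → ¬req U busy]: {n2, n5, n6}.
States satisfying AX (A[busy → ¬req U busy]): {n5}.
n0 ∉ Sat(AX (A[busy → ¬req U busy])).

Violated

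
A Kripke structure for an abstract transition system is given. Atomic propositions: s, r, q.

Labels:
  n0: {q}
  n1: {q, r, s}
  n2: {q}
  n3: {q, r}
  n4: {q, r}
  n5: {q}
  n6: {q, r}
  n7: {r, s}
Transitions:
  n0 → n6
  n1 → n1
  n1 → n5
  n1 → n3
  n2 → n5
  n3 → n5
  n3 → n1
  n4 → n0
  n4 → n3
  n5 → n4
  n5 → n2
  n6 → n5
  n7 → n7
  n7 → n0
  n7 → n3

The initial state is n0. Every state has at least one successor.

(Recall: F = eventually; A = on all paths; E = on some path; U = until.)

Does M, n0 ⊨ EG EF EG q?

Yes

States satisfying EF EG q: {n0, n1, n2, n3, n4, n5, n6, n7}.
States satisfying EG EF EG q: {n0, n1, n2, n3, n4, n5, n6, n7}.
n0 ∈ Sat(EG EF EG q).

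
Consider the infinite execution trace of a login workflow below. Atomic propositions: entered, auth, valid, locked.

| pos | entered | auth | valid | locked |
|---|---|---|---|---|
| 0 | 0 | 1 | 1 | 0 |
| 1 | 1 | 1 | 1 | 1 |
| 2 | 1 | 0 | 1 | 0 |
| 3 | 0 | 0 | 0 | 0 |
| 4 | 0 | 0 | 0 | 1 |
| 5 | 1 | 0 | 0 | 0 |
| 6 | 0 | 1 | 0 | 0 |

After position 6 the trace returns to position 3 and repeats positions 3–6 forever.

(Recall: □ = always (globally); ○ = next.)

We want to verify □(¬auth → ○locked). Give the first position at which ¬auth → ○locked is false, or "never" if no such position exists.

Check ¬auth → ○locked at each position in order: 0 ✓, 1 ✓.
At position 2 the labels are {entered, valid} and the next position 3 has {}, so ¬auth → ○locked is false there. This is the first violation.

2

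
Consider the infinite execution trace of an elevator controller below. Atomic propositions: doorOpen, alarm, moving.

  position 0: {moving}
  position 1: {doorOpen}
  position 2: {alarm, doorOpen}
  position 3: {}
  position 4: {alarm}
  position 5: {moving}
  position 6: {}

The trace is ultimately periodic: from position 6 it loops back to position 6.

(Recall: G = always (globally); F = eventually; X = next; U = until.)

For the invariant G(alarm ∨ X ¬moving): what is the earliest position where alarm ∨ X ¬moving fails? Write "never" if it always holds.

never

alarm ∨ X ¬moving holds at every position 0..6, and those are all the positions the trace ever visits, so the invariant G(alarm ∨ X ¬moving) is never violated.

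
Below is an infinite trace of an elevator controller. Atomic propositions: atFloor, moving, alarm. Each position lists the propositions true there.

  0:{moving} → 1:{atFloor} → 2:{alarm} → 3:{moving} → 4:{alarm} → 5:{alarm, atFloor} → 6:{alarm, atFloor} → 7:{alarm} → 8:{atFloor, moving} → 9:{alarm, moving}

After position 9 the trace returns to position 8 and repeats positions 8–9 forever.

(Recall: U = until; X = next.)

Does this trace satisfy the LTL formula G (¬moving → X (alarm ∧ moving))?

¬moving → X (alarm ∧ moving) must hold at every position from 0 onward. It fails at position 1, so G (¬moving → X (alarm ∧ moving)) is false.
Positions where ¬moving holds: 1, 2, 4, 5, 6, 7.
Check X (alarm ∧ moving) at each: 1→fails, 2→fails, 4→fails, 5→fails, 6→fails, 7→fails.

Does not hold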